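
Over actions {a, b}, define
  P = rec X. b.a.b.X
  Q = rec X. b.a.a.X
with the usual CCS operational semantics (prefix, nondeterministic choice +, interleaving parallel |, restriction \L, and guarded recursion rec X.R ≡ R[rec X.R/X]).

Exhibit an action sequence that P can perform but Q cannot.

bab

Reachable graph of P (3 states):
  p0 = rec X. b.a.b.X has moves =b=> p1
  p1 = a.b.(rec X. b.a.b.X) has moves =a=> p2
  p2 = b.(rec X. b.a.b.X) has moves =b=> p0
Reachable graph of Q (3 states):
  q0 = rec X. b.a.a.X has moves =b=> q1
  q1 = a.a.(rec X. b.a.a.X) has moves =a=> q2
  q2 = a.(rec X. b.a.a.X) has moves =a=> q0
Run σ = ⟨bab⟩ on P: start {p0}
  [1] b ⇒ {p1}
  [2] a ⇒ {p2}
  [3] b ⇒ {p0}
  — P admits the full trace.
Run σ = ⟨bab⟩ on Q: start {q0}
  [1] b ⇒ {q1}
  [2] a ⇒ {q2}
  [3] b ⇒ ∅  — Q cannot continue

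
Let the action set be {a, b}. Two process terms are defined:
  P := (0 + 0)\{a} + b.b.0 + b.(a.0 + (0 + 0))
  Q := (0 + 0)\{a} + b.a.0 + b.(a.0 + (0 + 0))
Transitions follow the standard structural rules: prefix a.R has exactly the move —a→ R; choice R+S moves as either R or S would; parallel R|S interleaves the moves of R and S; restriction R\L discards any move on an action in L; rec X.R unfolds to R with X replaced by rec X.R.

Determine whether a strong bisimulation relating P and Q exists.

LTS(P): 4 reachable states
  s0 = (0 + 0)\{a} + b.b.0 + b.(a.0 + (0 + 0)) ⊢ --b--▸ s1, --b--▸ s2
  s1 = a.0 + (0 + 0) ⊢ --a--▸ s3
  s2 = b.0 ⊢ --b--▸ s3
  s3 = 0 ⊢ deadlocked
LTS(Q): 4 reachable states
  t0 = (0 + 0)\{a} + b.a.0 + b.(a.0 + (0 + 0)) ⊢ --b--▸ t1, --b--▸ t2
  t1 = a.0 ⊢ --a--▸ t3
  t2 = a.0 + (0 + 0) ⊢ --a--▸ t3
  t3 = 0 ⊢ deadlocked
Partition-refinement fixed point:
  B0 = {s0}
  B1 = {s2}
  B2 = {s3, t3}
  B3 = {s1, t1, t2}
  B4 = {t0}
s0 ∈ B0, t0 ∈ B4 → different blocks

P ≁ Q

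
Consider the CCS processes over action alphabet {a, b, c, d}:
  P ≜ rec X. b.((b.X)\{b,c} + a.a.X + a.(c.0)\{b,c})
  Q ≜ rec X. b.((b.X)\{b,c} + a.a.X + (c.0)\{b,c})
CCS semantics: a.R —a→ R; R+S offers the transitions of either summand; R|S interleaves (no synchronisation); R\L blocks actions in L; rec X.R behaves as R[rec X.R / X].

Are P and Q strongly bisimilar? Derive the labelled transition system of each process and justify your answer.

P's transition system — 4 states:
  p0 = rec X. b.((b.X)\{b,c} + a.a.X + a.(c.0)\{b,c}) → ··b··> p1
  p1 = (b.(rec X. b.((b.X)\{b,c} + a.a.X + a.(c.0)\{b,c})))\{b,c} + a.a.(rec X. b.((b.X)\{b,c} + a.a.X + a.(c.0)\{b,c})) + a.(c.0)\{b,c} → ··a··> p2, ··a··> p3
  p2 = (c.0)\{b,c} → (no moves)
  p3 = a.(rec X. b.((b.X)\{b,c} + a.a.X + a.(c.0)\{b,c})) → ··a··> p0
Q's transition system — 3 states:
  q0 = rec X. b.((b.X)\{b,c} + a.a.X + (c.0)\{b,c}) → ··b··> q1
  q1 = (b.(rec X. b.((b.X)\{b,c} + a.a.X + (c.0)\{b,c})))\{b,c} + a.a.(rec X. b.((b.X)\{b,c} + a.a.X + (c.0)\{b,c})) + (c.0)\{b,c} → ··a··> q2
  q2 = a.(rec X. b.((b.X)\{b,c} + a.a.X + (c.0)\{b,c})) → ··a··> q0
Coarsest stable partition (strong bisimilarity classes):
  B0 = {p0}
  B1 = {p1}
  B2 = {p3}
  B3 = {p2}
  B4 = {q0}
  B5 = {q1}
  B6 = {q2}
p0 ∈ B0, q0 ∈ B4 → different blocks

NO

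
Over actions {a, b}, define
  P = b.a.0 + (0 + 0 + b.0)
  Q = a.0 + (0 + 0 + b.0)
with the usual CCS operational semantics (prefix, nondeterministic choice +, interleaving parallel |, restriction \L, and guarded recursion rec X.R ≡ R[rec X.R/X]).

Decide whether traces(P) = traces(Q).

traces(P) ≠ traces(Q) — witness ⟨ba⟩

P's transition system — 3 states:
  u0 = b.a.0 + (0 + 0 + b.0) → --b--▸ u1, --b--▸ u2
  u1 = 0 → ∅
  u2 = a.0 → --a--▸ u1
Q's transition system — 2 states:
  v0 = a.0 + (0 + 0 + b.0) → --a--▸ v1, --b--▸ v1
  v1 = 0 → ∅
Executing ba from P (initial set {u0}):
  step 1 (b): {u1, u2}
  step 2 (a): {u1}
  — P admits the full trace.
Executing ba from Q (initial set {v0}):
  step 1 (b): {v1}
  step 2 (a): ∅ (Q stuck)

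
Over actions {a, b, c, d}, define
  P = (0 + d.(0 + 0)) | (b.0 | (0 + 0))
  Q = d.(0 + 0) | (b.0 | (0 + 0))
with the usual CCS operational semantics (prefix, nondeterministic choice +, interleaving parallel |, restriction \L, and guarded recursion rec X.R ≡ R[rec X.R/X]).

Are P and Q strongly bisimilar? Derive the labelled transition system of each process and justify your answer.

bisimilar

LTS(P): 4 reachable states
  m0 = (0 + d.(0 + 0)) | (b.0 | (0 + 0)) → --b--▸ m1, --d--▸ m2
  m1 = (0 + d.(0 + 0)) | (0 | (0 + 0)) → --d--▸ m3
  m2 = (0 + 0) | (b.0 | (0 + 0)) → --b--▸ m3
  m3 = (0 + 0) | (0 | (0 + 0)) → (no moves)
LTS(Q): 4 reachable states
  n0 = d.(0 + 0) | (b.0 | (0 + 0)) → --b--▸ n1, --d--▸ n2
  n1 = d.(0 + 0) | (0 | (0 + 0)) → --d--▸ n3
  n2 = (0 + 0) | (b.0 | (0 + 0)) → --b--▸ n3
  n3 = (0 + 0) | (0 | (0 + 0)) → (no moves)
Bisimilarity quotient blocks:
  B0 = {m0, n0}
  B1 = {m2, n2}
  B2 = {m3, n3}
  B3 = {m1, n1}
m0 ∈ B0, n0 ∈ B0 → same block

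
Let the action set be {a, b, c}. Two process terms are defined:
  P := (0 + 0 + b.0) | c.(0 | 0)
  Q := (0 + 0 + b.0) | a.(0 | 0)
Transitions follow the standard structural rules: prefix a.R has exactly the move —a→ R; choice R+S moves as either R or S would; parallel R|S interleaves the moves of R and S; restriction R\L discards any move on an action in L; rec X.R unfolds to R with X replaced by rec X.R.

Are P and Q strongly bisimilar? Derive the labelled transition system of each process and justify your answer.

P ≁ Q

P's transition system — 4 states:
  p0 = (0 + 0 + b.0) | c.(0 | 0) | -b-> p1, -c-> p2
  p1 = 0 | c.(0 | 0) | -c-> p3
  p2 = (0 + 0 + b.0) | (0 | 0) | -b-> p3
  p3 = 0 | (0 | 0) | stopped
Q's transition system — 4 states:
  q0 = (0 + 0 + b.0) | a.(0 | 0) | -a-> q1, -b-> q2
  q1 = (0 + 0 + b.0) | (0 | 0) | -b-> q3
  q2 = 0 | a.(0 | 0) | -a-> q3
  q3 = 0 | (0 | 0) | stopped
Coarsest stable partition (strong bisimilarity classes):
  B0 = {p0}
  B1 = {p2, q1}
  B2 = {p3, q3}
  B3 = {p1}
  B4 = {q0}
  B5 = {q2}
p0 ∈ B0, q0 ∈ B4 → different blocks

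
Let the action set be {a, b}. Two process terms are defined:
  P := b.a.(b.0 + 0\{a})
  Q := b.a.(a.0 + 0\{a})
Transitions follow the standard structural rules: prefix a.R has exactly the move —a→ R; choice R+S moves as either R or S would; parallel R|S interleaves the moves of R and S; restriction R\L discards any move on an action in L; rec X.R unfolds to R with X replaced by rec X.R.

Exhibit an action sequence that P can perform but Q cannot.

bab

LTS(P): 4 reachable states
  p0 = b.a.(b.0 + 0\{a}) :: -b-> p1
  p1 = a.(b.0 + 0\{a}) :: -a-> p2
  p2 = b.0 + 0\{a} :: -b-> p3
  p3 = 0 :: stopped
LTS(Q): 4 reachable states
  q0 = b.a.(a.0 + 0\{a}) :: -b-> q1
  q1 = a.(a.0 + 0\{a}) :: -a-> q2
  q2 = a.0 + 0\{a} :: -a-> q3
  q3 = 0 :: stopped
Run σ = ⟨bab⟩ on P: start {p0}
  after b @ step 1: {p1}
  after a @ step 2: {p2}
  after b @ step 3: {p3}
  P completes σ.
Run σ = ⟨bab⟩ on Q: start {q0}
  after b @ step 1: {q1}
  after a @ step 2: {q2}
  after b @ step 3: ∅  — Q cannot continue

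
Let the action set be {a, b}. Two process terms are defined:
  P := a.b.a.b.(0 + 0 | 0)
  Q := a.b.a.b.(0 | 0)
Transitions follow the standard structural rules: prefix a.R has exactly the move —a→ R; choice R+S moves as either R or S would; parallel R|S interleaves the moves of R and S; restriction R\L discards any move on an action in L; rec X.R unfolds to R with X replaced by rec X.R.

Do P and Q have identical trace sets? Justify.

YES

LTS(P): 5 reachable states
  m0 = a.b.a.b.(0 + 0 | 0) has moves ··a··> m1
  m1 = b.a.b.(0 + 0 | 0) has moves ··b··> m2
  m2 = a.b.(0 + 0 | 0) has moves ··a··> m3
  m3 = b.(0 + 0 | 0) has moves ··b··> m4
  m4 = 0 + 0 | 0 has moves stopped
LTS(Q): 5 reachable states
  n0 = a.b.a.b.(0 | 0) has moves ··a··> n1
  n1 = b.a.b.(0 | 0) has moves ··b··> n2
  n2 = a.b.(0 | 0) has moves ··a··> n3
  n3 = b.(0 | 0) has moves ··b··> n4
  n4 = 0 | 0 has moves stopped
Bisimilarity quotient blocks:
  B0 = {m0, n0}
  B1 = {m1, n1}
  B2 = {m2, n2}
  B3 = {m3, n3}
  B4 = {m4, n4}
m0 ∈ B0, n0 ∈ B0 → same block
Bisimilar ⇒ trace-equivalent.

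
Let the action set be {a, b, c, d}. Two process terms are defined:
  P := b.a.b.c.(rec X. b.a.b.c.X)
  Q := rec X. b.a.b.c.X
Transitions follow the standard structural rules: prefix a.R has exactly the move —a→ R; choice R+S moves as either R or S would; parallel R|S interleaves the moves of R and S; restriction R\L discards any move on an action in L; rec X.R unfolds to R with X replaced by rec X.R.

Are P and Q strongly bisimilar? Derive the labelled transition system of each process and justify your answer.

YES

LTS(P): 5 reachable states
  s0 = b.a.b.c.(rec X. b.a.b.c.X) → —b→ s1
  s1 = a.b.c.(rec X. b.a.b.c.X) → —a→ s2
  s2 = b.c.(rec X. b.a.b.c.X) → —b→ s3
  s3 = c.(rec X. b.a.b.c.X) → —c→ s4
  s4 = rec X. b.a.b.c.X → —b→ s1
LTS(Q): 4 reachable states
  t0 = rec X. b.a.b.c.X → —b→ t1
  t1 = a.b.c.(rec X. b.a.b.c.X) → —a→ t2
  t2 = b.c.(rec X. b.a.b.c.X) → —b→ t3
  t3 = c.(rec X. b.a.b.c.X) → —c→ t0
Coarsest stable partition (strong bisimilarity classes):
  B0 = {s0, s4, t0}
  B1 = {s1, t1}
  B2 = {s2, t2}
  B3 = {s3, t3}
s0 ∈ B0, t0 ∈ B0 → same block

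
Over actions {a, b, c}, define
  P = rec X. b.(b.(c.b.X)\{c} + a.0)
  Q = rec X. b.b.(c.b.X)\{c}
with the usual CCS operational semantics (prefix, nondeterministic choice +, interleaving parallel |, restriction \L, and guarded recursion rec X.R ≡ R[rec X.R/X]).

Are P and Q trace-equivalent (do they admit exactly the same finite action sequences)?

P's transition system — 4 states:
  s0 = rec X. b.(b.(c.b.X)\{c} + a.0) ⊢ --b--▸ s1
  s1 = b.(c.b.(rec X. b.(b.(c.b.X)\{c} + a.0)))\{c} + a.0 ⊢ --a--▸ s2, --b--▸ s3
  s2 = 0 ⊢ ∅
  s3 = (c.b.(rec X. b.(b.(c.b.X)\{c} + a.0)))\{c} ⊢ ∅
Q's transition system — 3 states:
  t0 = rec X. b.b.(c.b.X)\{c} ⊢ --b--▸ t1
  t1 = b.(c.b.(rec X. b.b.(c.b.X)\{c}))\{c} ⊢ --b--▸ t2
  t2 = (c.b.(rec X. b.b.(c.b.X)\{c}))\{c} ⊢ ∅
Run σ = ⟨ba⟩ on P: start {s0}
  [1] b ⇒ {s1}
  [2] a ⇒ {s2}
  ✓ P
Run σ = ⟨ba⟩ on Q: start {t0}
  [1] b ⇒ {t1}
  [2] a ⇒ ∅ (Q stuck)

NO — witness ⟨ba⟩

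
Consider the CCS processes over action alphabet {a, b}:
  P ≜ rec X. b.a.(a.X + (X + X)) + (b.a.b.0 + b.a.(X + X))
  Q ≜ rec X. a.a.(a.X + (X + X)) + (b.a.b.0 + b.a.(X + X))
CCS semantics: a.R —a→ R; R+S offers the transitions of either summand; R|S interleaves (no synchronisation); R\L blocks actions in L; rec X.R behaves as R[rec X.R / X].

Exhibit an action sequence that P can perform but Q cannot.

baab

LTS(P): 8 reachable states
  s0 = rec X. b.a.(a.X + (X + X)) + (b.a.b.0 + b.a.(X + X)) :: --b--▸ s1, --b--▸ s2, --b--▸ s3
  s1 = a.((rec X. b.a.(a.X + (X + X)) + (b.a.b.0 + b.a.(X + X))) + (rec X. b.a.(a.X + (X + X)) + (b.a.b.0 + b.a.(X + X)))) :: --a--▸ s4
  s2 = a.(a.(rec X. b.a.(a.X + (X + X)) + (b.a.b.0 + b.a.(X + X))) + ((rec X. b.a.(a.X + (X + X)) + (b.a.b.0 + b.a.(X + X))) + (rec X. b.a.(a.X + (X + X)) + (b.a.b.0 + b.a.(X + X))))) :: --a--▸ s5
  s3 = a.b.0 :: --a--▸ s6
  s4 = (rec X. b.a.(a.X + (X + X)) + (b.a.b.0 + b.a.(X + X))) + (rec X. b.a.(a.X + (X + X)) + (b.a.b.0 + b.a.(X + X))) :: --b--▸ s1, --b--▸ s2, --b--▸ s3
  s5 = a.(rec X. b.a.(a.X + (X + X)) + (b.a.b.0 + b.a.(X + X))) + ((rec X. b.a.(a.X + (X + X)) + (b.a.b.0 + b.a.(X + X))) + (rec X. b.a.(a.X + (X + X)) + (b.a.b.0 + b.a.(X + X)))) :: --a--▸ s0, --b--▸ s1, --b--▸ s2, --b--▸ s3
  s6 = b.0 :: --b--▸ s7
  s7 = 0 :: deadlocked
LTS(Q): 8 reachable states
  t0 = rec X. a.a.(a.X + (X + X)) + (b.a.b.0 + b.a.(X + X)) :: --a--▸ t1, --b--▸ t2, --b--▸ t3
  t1 = a.(a.(rec X. a.a.(a.X + (X + X)) + (b.a.b.0 + b.a.(X + X))) + ((rec X. a.a.(a.X + (X + X)) + (b.a.b.0 + b.a.(X + X))) + (rec X. a.a.(a.X + (X + X)) + (b.a.b.0 + b.a.(X + X))))) :: --a--▸ t4
  t2 = a.((rec X. a.a.(a.X + (X + X)) + (b.a.b.0 + b.a.(X + X))) + (rec X. a.a.(a.X + (X + X)) + (b.a.b.0 + b.a.(X + X)))) :: --a--▸ t5
  t3 = a.b.0 :: --a--▸ t6
  t4 = a.(rec X. a.a.(a.X + (X + X)) + (b.a.b.0 + b.a.(X + X))) + ((rec X. a.a.(a.X + (X + X)) + (b.a.b.0 + b.a.(X + X))) + (rec X. a.a.(a.X + (X + X)) + (b.a.b.0 + b.a.(X + X)))) :: --a--▸ t0, --a--▸ t1, --b--▸ t2, --b--▸ t3
  t5 = (rec X. a.a.(a.X + (X + X)) + (b.a.b.0 + b.a.(X + X))) + (rec X. a.a.(a.X + (X + X)) + (b.a.b.0 + b.a.(X + X))) :: --a--▸ t1, --b--▸ t2, --b--▸ t3
  t6 = b.0 :: --b--▸ t7
  t7 = 0 :: deadlocked
Executing baab from P (initial set {s0}):
  step 1 (b): {s1, s2, s3}
  step 2 (a): {s4, s5, s6}
  step 3 (a): {s0}
  step 4 (b): {s1, s2, s3}
  — P admits the full trace.
Executing baab from Q (initial set {t0}):
  step 1 (b): {t2, t3}
  step 2 (a): {t5, t6}
  step 3 (a): {t1}
  step 4 (b): ∅  — Q cannot continue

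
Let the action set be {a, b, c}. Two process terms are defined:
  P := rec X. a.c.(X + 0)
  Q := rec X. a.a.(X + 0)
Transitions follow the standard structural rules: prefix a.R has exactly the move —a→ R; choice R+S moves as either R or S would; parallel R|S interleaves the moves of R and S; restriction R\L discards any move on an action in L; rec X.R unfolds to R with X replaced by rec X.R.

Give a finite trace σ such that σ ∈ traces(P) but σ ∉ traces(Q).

ac

P's transition system — 3 states:
  m0 = rec X. a.c.(X + 0) | --a--▸ m1
  m1 = c.((rec X. a.c.(X + 0)) + 0) | --c--▸ m2
  m2 = (rec X. a.c.(X + 0)) + 0 | --a--▸ m1
Q's transition system — 3 states:
  n0 = rec X. a.a.(X + 0) | --a--▸ n1
  n1 = a.((rec X. a.a.(X + 0)) + 0) | --a--▸ n2
  n2 = (rec X. a.a.(X + 0)) + 0 | --a--▸ n1
Trace ⟨ac⟩ through P, begin at {m0}:
  step 1 (a): {m1}
  step 2 (c): {m2}
  ✓ P
Trace ⟨ac⟩ through Q, begin at {n0}:
  step 1 (a): {n1}
  step 2 (c): ∅  — Q cannot continue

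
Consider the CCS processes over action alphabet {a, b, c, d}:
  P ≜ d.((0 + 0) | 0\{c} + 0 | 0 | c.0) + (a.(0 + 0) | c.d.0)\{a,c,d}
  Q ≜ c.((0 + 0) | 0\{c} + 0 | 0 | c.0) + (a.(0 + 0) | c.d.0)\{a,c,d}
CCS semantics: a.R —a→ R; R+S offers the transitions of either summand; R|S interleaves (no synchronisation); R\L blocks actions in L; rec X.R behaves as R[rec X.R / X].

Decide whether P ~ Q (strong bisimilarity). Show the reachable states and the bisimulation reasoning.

not bisimilar

LTS(P): 3 reachable states
  p0 = d.((0 + 0) | 0\{c} + 0 | 0 | c.0) + (a.(0 + 0) | c.d.0)\{a,c,d} | ··d··> p1
  p1 = (0 + 0) | 0\{c} + 0 | 0 | c.0 | ··c··> p2
  p2 = 0 | 0 | 0 | stopped
LTS(Q): 3 reachable states
  q0 = c.((0 + 0) | 0\{c} + 0 | 0 | c.0) + (a.(0 + 0) | c.d.0)\{a,c,d} | ··c··> q1
  q1 = (0 + 0) | 0\{c} + 0 | 0 | c.0 | ··c··> q2
  q2 = 0 | 0 | 0 | stopped
Bisimilarity quotient blocks:
  B0 = {p0}
  B1 = {p1, q1}
  B2 = {p2, q2}
  B3 = {q0}
p0 ∈ B0, q0 ∈ B3 → different blocks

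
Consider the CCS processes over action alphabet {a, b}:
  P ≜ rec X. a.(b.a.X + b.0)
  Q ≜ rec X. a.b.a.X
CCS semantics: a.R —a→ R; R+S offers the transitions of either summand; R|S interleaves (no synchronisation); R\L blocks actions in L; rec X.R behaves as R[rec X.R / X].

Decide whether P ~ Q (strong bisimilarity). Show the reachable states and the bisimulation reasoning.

LTS(P): 4 reachable states
  m0 = rec X. a.(b.a.X + b.0) has moves -a-> m1
  m1 = b.a.(rec X. a.(b.a.X + b.0)) + b.0 has moves -b-> m2, -b-> m3
  m2 = 0 has moves (no moves)
  m3 = a.(rec X. a.(b.a.X + b.0)) has moves -a-> m0
LTS(Q): 3 reachable states
  n0 = rec X. a.b.a.X has moves -a-> n1
  n1 = b.a.(rec X. a.b.a.X) has moves -b-> n2
  n2 = a.(rec X. a.b.a.X) has moves -a-> n0
Bisimilarity quotient blocks:
  B0 = {m0}
  B1 = {m1}
  B2 = {m3}
  B3 = {m2}
  B4 = {n0}
  B5 = {n1}
  B6 = {n2}
m0 ∈ B0, n0 ∈ B4 → different blocks

not bisimilar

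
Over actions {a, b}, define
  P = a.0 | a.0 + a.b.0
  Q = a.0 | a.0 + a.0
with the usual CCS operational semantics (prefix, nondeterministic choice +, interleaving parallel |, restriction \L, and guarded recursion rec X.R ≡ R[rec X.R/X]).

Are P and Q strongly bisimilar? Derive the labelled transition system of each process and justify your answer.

Reachable graph of P (6 states):
  p0 = a.0 | a.0 + a.b.0 has moves ··a··> p1, ··a··> p2, ··a··> p3
  p1 = 0 | a.0 has moves ··a··> p4
  p2 = a.0 | 0 has moves ··a··> p4
  p3 = b.0 has moves ··b··> p5
  p4 = 0 | 0 has moves deadlocked
  p5 = 0 has moves deadlocked
Reachable graph of Q (5 states):
  q0 = a.0 | a.0 + a.0 has moves ··a··> q1, ··a··> q2, ··a··> q3
  q1 = 0 has moves deadlocked
  q2 = 0 | a.0 has moves ··a··> q4
  q3 = a.0 | 0 has moves ··a··> q4
  q4 = 0 | 0 has moves deadlocked
Coarsest stable partition (strong bisimilarity classes):
  B0 = {p0}
  B1 = {p3}
  B2 = {p4, p5, q1, q4}
  B3 = {p1, p2, q2, q3}
  B4 = {q0}
p0 ∈ B0, q0 ∈ B4 → different blocks

not bisimilar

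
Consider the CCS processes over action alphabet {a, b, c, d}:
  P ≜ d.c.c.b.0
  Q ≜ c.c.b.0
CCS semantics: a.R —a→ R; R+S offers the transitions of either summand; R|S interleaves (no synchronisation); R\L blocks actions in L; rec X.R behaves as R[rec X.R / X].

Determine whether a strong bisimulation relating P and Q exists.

P ≁ Q

P's transition system — 5 states:
  u0 = d.c.c.b.0 ⊢ -d-> u1
  u1 = c.c.b.0 ⊢ -c-> u2
  u2 = c.b.0 ⊢ -c-> u3
  u3 = b.0 ⊢ -b-> u4
  u4 = 0 ⊢ (no moves)
Q's transition system — 4 states:
  v0 = c.c.b.0 ⊢ -c-> v1
  v1 = c.b.0 ⊢ -c-> v2
  v2 = b.0 ⊢ -b-> v3
  v3 = 0 ⊢ (no moves)
Bisimilarity quotient blocks:
  B0 = {u0}
  B1 = {u1, v0}
  B2 = {u2, v1}
  B3 = {u3, v2}
  B4 = {u4, v3}
u0 ∈ B0, v0 ∈ B1 → different blocks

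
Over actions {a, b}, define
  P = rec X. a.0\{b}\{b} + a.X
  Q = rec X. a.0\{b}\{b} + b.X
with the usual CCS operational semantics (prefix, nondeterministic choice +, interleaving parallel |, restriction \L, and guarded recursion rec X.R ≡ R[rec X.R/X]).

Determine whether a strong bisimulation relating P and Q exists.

not bisimilar

P's transition system — 2 states:
  s0 = rec X. a.0\{b}\{b} + a.X :: —a→ s0, —a→ s1
  s1 = 0\{b}\{b} :: stopped
Q's transition system — 2 states:
  t0 = rec X. a.0\{b}\{b} + b.X :: —a→ t1, —b→ t0
  t1 = 0\{b}\{b} :: stopped
Bisimilarity quotient blocks:
  B0 = {s0}
  B1 = {s1, t1}
  B2 = {t0}
s0 ∈ B0, t0 ∈ B2 → different blocks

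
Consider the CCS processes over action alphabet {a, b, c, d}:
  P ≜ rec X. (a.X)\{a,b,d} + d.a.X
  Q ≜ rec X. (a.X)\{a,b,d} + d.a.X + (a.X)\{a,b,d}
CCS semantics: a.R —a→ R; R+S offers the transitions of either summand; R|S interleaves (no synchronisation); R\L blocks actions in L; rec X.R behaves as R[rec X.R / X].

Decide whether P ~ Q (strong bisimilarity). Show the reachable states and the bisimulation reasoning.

Reachable graph of P (2 states):
  u0 = rec X. (a.X)\{a,b,d} + d.a.X | —d→ u1
  u1 = a.(rec X. (a.X)\{a,b,d} + d.a.X) | —a→ u0
Reachable graph of Q (2 states):
  v0 = rec X. (a.X)\{a,b,d} + d.a.X + (a.X)\{a,b,d} | —d→ v1
  v1 = a.(rec X. (a.X)\{a,b,d} + d.a.X + (a.X)\{a,b,d}) | —a→ v0
Coarsest stable partition (strong bisimilarity classes):
  B0 = {u0, v0}
  B1 = {u1, v1}
u0 ∈ B0, v0 ∈ B0 → same block

YES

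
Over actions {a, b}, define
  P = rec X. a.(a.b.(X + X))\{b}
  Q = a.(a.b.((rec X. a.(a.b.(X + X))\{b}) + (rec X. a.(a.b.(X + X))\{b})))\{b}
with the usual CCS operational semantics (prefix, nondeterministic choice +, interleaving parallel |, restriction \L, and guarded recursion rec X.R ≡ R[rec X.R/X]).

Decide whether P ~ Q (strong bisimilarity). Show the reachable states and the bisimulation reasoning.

P ~ Q

P's transition system — 3 states:
  s0 = rec X. a.(a.b.(X + X))\{b} → —a→ s1
  s1 = (a.b.((rec X. a.(a.b.(X + X))\{b}) + (rec X. a.(a.b.(X + X))\{b})))\{b} → —a→ s2
  s2 = (b.((rec X. a.(a.b.(X + X))\{b}) + (rec X. a.(a.b.(X + X))\{b})))\{b} → (no moves)
Q's transition system — 3 states:
  t0 = a.(a.b.((rec X. a.(a.b.(X + X))\{b}) + (rec X. a.(a.b.(X + X))\{b})))\{b} → —a→ t1
  t1 = (a.b.((rec X. a.(a.b.(X + X))\{b}) + (rec X. a.(a.b.(X + X))\{b})))\{b} → —a→ t2
  t2 = (b.((rec X. a.(a.b.(X + X))\{b}) + (rec X. a.(a.b.(X + X))\{b})))\{b} → (no moves)
Bisimilarity quotient blocks:
  B0 = {s0, t0}
  B1 = {s1, t1}
  B2 = {s2, t2}
s0 ∈ B0, t0 ∈ B0 → same block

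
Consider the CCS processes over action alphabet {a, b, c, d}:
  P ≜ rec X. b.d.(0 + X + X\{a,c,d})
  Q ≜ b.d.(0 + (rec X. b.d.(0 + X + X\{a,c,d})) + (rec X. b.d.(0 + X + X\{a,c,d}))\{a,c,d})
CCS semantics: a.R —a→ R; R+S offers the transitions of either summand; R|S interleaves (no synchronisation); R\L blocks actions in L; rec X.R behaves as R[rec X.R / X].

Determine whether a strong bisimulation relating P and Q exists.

YES

Reachable graph of P (4 states):
  p0 = rec X. b.d.(0 + X + X\{a,c,d}) :: =b=> p1
  p1 = d.(0 + (rec X. b.d.(0 + X + X\{a,c,d})) + (rec X. b.d.(0 + X + X\{a,c,d}))\{a,c,d}) :: =d=> p2
  p2 = 0 + (rec X. b.d.(0 + X + X\{a,c,d})) + (rec X. b.d.(0 + X + X\{a,c,d}))\{a,c,d} :: =b=> p1, =b=> p3
  p3 = (d.(0 + (rec X. b.d.(0 + X + X\{a,c,d})) + (rec X. b.d.(0 + X + X\{a,c,d}))\{a,c,d}))\{a,c,d} :: ∅
Reachable graph of Q (4 states):
  q0 = b.d.(0 + (rec X. b.d.(0 + X + X\{a,c,d})) + (rec X. b.d.(0 + X + X\{a,c,d}))\{a,c,d}) :: =b=> q1
  q1 = d.(0 + (rec X. b.d.(0 + X + X\{a,c,d})) + (rec X. b.d.(0 + X + X\{a,c,d}))\{a,c,d}) :: =d=> q2
  q2 = 0 + (rec X. b.d.(0 + X + X\{a,c,d})) + (rec X. b.d.(0 + X + X\{a,c,d}))\{a,c,d} :: =b=> q1, =b=> q3
  q3 = (d.(0 + (rec X. b.d.(0 + X + X\{a,c,d})) + (rec X. b.d.(0 + X + X\{a,c,d}))\{a,c,d}))\{a,c,d} :: ∅
Partition-refinement fixed point:
  B0 = {p0, q0}
  B1 = {p1, q1}
  B2 = {p2, q2}
  B3 = {p3, q3}
p0 ∈ B0, q0 ∈ B0 → same block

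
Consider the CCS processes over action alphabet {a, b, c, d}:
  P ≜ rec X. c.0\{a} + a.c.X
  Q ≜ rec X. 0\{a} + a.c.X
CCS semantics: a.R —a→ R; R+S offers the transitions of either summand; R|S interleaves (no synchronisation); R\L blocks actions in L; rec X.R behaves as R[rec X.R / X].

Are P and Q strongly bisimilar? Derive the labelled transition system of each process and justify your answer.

NO

P's transition system — 3 states:
  s0 = rec X. c.0\{a} + a.c.X | ··a··> s1, ··c··> s2
  s1 = c.(rec X. c.0\{a} + a.c.X) | ··c··> s0
  s2 = 0\{a} | stopped
Q's transition system — 2 states:
  t0 = rec X. 0\{a} + a.c.X | ··a··> t1
  t1 = c.(rec X. 0\{a} + a.c.X) | ··c··> t0
Coarsest stable partition (strong bisimilarity classes):
  B0 = {s0}
  B1 = {s2}
  B2 = {s1}
  B3 = {t0}
  B4 = {t1}
s0 ∈ B0, t0 ∈ B3 → different blocks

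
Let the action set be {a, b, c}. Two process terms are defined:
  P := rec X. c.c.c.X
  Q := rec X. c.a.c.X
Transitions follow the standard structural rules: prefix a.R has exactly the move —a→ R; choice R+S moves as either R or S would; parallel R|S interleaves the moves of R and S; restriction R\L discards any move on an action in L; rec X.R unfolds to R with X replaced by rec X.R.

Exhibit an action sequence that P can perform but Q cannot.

P's transition system — 3 states:
  m0 = rec X. c.c.c.X → =c=> m1
  m1 = c.c.(rec X. c.c.c.X) → =c=> m2
  m2 = c.(rec X. c.c.c.X) → =c=> m0
Q's transition system — 3 states:
  n0 = rec X. c.a.c.X → =c=> n1
  n1 = a.c.(rec X. c.a.c.X) → =a=> n2
  n2 = c.(rec X. c.a.c.X) → =c=> n0
Run σ = ⟨cc⟩ on P: start {m0}
  after c @ step 1: {m1}
  after c @ step 2: {m2}
  — P admits the full trace.
Run σ = ⟨cc⟩ on Q: start {n0}
  after c @ step 1: {n1}
  after c @ step 2: ∅  — Q cannot continue

cc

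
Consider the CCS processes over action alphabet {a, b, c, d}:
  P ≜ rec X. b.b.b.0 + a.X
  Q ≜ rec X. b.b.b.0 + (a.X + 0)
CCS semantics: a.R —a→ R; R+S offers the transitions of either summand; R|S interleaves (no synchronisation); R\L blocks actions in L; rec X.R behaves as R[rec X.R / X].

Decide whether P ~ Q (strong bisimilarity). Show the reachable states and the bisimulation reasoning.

Reachable graph of P (4 states):
  p0 = rec X. b.b.b.0 + a.X ⊢ -a-> p0, -b-> p1
  p1 = b.b.0 ⊢ -b-> p2
  p2 = b.0 ⊢ -b-> p3
  p3 = 0 ⊢ ·
Reachable graph of Q (4 states):
  q0 = rec X. b.b.b.0 + (a.X + 0) ⊢ -a-> q0, -b-> q1
  q1 = b.b.0 ⊢ -b-> q2
  q2 = b.0 ⊢ -b-> q3
  q3 = 0 ⊢ ·
Partition-refinement fixed point:
  B0 = {p0, q0}
  B1 = {p1, q1}
  B2 = {p2, q2}
  B3 = {p3, q3}
p0 ∈ B0, q0 ∈ B0 → same block

YES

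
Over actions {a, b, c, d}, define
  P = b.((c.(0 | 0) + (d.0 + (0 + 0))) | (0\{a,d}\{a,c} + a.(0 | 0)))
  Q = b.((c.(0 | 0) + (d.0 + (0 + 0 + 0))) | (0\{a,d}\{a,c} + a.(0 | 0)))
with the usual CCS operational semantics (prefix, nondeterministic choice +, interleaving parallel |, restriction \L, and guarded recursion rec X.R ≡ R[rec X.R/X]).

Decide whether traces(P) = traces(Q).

Reachable graph of P (7 states):
  s0 = b.((c.(0 | 0) + (d.0 + (0 + 0))) | (0\{a,d}\{a,c} + a.(0 | 0))) ⊢ --b--▸ s1
  s1 = (c.(0 | 0) + (d.0 + (0 + 0))) | (0\{a,d}\{a,c} + a.(0 | 0)) ⊢ --a--▸ s2, --c--▸ s3, --d--▸ s4
  s2 = (c.(0 | 0) + (d.0 + (0 + 0))) | (0 | 0) ⊢ --c--▸ s5, --d--▸ s6
  s3 = 0 | 0 | (0\{a,d}\{a,c} + a.(0 | 0)) ⊢ --a--▸ s5
  s4 = 0 | (0\{a,d}\{a,c} + a.(0 | 0)) ⊢ --a--▸ s6
  s5 = 0 | 0 | (0 | 0) ⊢ (no moves)
  s6 = 0 | (0 | 0) ⊢ (no moves)
Reachable graph of Q (7 states):
  t0 = b.((c.(0 | 0) + (d.0 + (0 + 0 + 0))) | (0\{a,d}\{a,c} + a.(0 | 0))) ⊢ --b--▸ t1
  t1 = (c.(0 | 0) + (d.0 + (0 + 0 + 0))) | (0\{a,d}\{a,c} + a.(0 | 0)) ⊢ --a--▸ t2, --c--▸ t3, --d--▸ t4
  t2 = (c.(0 | 0) + (d.0 + (0 + 0 + 0))) | (0 | 0) ⊢ --c--▸ t5, --d--▸ t6
  t3 = 0 | 0 | (0\{a,d}\{a,c} + a.(0 | 0)) ⊢ --a--▸ t5
  t4 = 0 | (0\{a,d}\{a,c} + a.(0 | 0)) ⊢ --a--▸ t6
  t5 = 0 | 0 | (0 | 0) ⊢ (no moves)
  t6 = 0 | (0 | 0) ⊢ (no moves)
Coarsest stable partition (strong bisimilarity classes):
  B0 = {s0, t0}
  B1 = {s1, t1}
  B2 = {s2, t2}
  B3 = {s5, s6, t5, t6}
  B4 = {s3, s4, t3, t4}
s0 ∈ B0, t0 ∈ B0 → same block
Bisimilar ⇒ trace-equivalent.

traces(P) = traces(Q)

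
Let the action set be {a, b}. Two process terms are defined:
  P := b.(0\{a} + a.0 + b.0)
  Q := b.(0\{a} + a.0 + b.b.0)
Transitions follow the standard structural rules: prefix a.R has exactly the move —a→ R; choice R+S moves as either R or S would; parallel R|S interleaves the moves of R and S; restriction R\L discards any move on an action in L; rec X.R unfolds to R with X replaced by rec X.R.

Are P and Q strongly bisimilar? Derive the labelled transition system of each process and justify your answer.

Reachable graph of P (3 states):
  u0 = b.(0\{a} + a.0 + b.0) has moves ··b··> u1
  u1 = 0\{a} + a.0 + b.0 has moves ··a··> u2, ··b··> u2
  u2 = 0 has moves stopped
Reachable graph of Q (4 states):
  v0 = b.(0\{a} + a.0 + b.b.0) has moves ··b··> v1
  v1 = 0\{a} + a.0 + b.b.0 has moves ··a··> v2, ··b··> v3
  v2 = 0 has moves stopped
  v3 = b.0 has moves ··b··> v2
Bisimilarity quotient blocks:
  B0 = {u0}
  B1 = {u1}
  B2 = {u2, v2}
  B3 = {v0}
  B4 = {v1}
  B5 = {v3}
u0 ∈ B0, v0 ∈ B3 → different blocks

NO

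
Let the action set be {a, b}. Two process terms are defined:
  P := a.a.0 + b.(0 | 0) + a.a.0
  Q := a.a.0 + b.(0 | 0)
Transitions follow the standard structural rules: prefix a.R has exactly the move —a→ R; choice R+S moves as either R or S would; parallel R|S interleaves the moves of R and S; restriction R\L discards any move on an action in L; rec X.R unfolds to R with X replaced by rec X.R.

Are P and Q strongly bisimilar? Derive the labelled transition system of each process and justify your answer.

P's transition system — 4 states:
  s0 = a.a.0 + b.(0 | 0) + a.a.0 → --a--▸ s1, --b--▸ s2
  s1 = a.0 → --a--▸ s3
  s2 = 0 | 0 → deadlocked
  s3 = 0 → deadlocked
Q's transition system — 4 states:
  t0 = a.a.0 + b.(0 | 0) → --a--▸ t1, --b--▸ t2
  t1 = a.0 → --a--▸ t3
  t2 = 0 | 0 → deadlocked
  t3 = 0 → deadlocked
Bisimilarity quotient blocks:
  B0 = {s0, t0}
  B1 = {s2, s3, t2, t3}
  B2 = {s1, t1}
s0 ∈ B0, t0 ∈ B0 → same block

YES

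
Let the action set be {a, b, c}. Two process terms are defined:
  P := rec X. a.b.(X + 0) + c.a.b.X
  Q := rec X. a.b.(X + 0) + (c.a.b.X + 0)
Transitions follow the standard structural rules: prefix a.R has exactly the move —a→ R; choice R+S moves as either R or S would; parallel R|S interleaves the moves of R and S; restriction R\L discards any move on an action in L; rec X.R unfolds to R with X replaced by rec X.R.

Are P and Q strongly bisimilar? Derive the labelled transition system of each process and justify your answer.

P's transition system — 5 states:
  s0 = rec X. a.b.(X + 0) + c.a.b.X :: --a--▸ s1, --c--▸ s2
  s1 = b.((rec X. a.b.(X + 0) + c.a.b.X) + 0) :: --b--▸ s3
  s2 = a.b.(rec X. a.b.(X + 0) + c.a.b.X) :: --a--▸ s4
  s3 = (rec X. a.b.(X + 0) + c.a.b.X) + 0 :: --a--▸ s1, --c--▸ s2
  s4 = b.(rec X. a.b.(X + 0) + c.a.b.X) :: --b--▸ s0
Q's transition system — 5 states:
  t0 = rec X. a.b.(X + 0) + (c.a.b.X + 0) :: --a--▸ t1, --c--▸ t2
  t1 = b.((rec X. a.b.(X + 0) + (c.a.b.X + 0)) + 0) :: --b--▸ t3
  t2 = a.b.(rec X. a.b.(X + 0) + (c.a.b.X + 0)) :: --a--▸ t4
  t3 = (rec X. a.b.(X + 0) + (c.a.b.X + 0)) + 0 :: --a--▸ t1, --c--▸ t2
  t4 = b.(rec X. a.b.(X + 0) + (c.a.b.X + 0)) :: --b--▸ t0
Bisimilarity quotient blocks:
  B0 = {s0, s3, t0, t3}
  B1 = {s1, s4, t1, t4}
  B2 = {s2, t2}
s0 ∈ B0, t0 ∈ B0 → same block

YES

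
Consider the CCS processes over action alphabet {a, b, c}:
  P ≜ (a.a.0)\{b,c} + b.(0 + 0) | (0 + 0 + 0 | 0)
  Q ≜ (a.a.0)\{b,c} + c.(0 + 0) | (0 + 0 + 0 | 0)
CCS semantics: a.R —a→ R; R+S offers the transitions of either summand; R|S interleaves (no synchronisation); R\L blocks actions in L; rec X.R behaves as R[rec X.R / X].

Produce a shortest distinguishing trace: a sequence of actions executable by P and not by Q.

b

Reachable graph of P (4 states):
  m0 = (a.a.0)\{b,c} + b.(0 + 0) | (0 + 0 + 0 | 0) :: -a-> m1, -b-> m2
  m1 = (a.0)\{b,c} :: -a-> m3
  m2 = (0 + 0) | (0 + 0 + 0 | 0) :: ∅
  m3 = 0\{b,c} :: ∅
Reachable graph of Q (4 states):
  n0 = (a.a.0)\{b,c} + c.(0 + 0) | (0 + 0 + 0 | 0) :: -a-> n1, -c-> n2
  n1 = (a.0)\{b,c} :: -a-> n3
  n2 = (0 + 0) | (0 + 0 + 0 | 0) :: ∅
  n3 = 0\{b,c} :: ∅
Executing b from P (initial set {m0}):
  step 1 (b): {m2}
  P completes σ.
Executing b from Q (initial set {n0}):
  step 1 (b): no successor for Q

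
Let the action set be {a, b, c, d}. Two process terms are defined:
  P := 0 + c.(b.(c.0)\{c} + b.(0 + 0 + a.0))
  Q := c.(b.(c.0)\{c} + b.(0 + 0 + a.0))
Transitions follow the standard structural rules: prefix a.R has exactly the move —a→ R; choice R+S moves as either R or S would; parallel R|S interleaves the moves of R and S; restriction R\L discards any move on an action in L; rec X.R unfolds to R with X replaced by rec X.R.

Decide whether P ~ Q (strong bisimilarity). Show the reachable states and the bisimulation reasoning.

YES

Reachable graph of P (5 states):
  u0 = 0 + c.(b.(c.0)\{c} + b.(0 + 0 + a.0)) :: —c→ u1
  u1 = b.(c.0)\{c} + b.(0 + 0 + a.0) :: —b→ u2, —b→ u3
  u2 = (c.0)\{c} :: ·
  u3 = 0 + 0 + a.0 :: —a→ u4
  u4 = 0 :: ·
Reachable graph of Q (5 states):
  v0 = c.(b.(c.0)\{c} + b.(0 + 0 + a.0)) :: —c→ v1
  v1 = b.(c.0)\{c} + b.(0 + 0 + a.0) :: —b→ v2, —b→ v3
  v2 = (c.0)\{c} :: ·
  v3 = 0 + 0 + a.0 :: —a→ v4
  v4 = 0 :: ·
Coarsest stable partition (strong bisimilarity classes):
  B0 = {u0, v0}
  B1 = {u1, v1}
  B2 = {u3, v3}
  B3 = {u2, u4, v2, v4}
u0 ∈ B0, v0 ∈ B0 → same block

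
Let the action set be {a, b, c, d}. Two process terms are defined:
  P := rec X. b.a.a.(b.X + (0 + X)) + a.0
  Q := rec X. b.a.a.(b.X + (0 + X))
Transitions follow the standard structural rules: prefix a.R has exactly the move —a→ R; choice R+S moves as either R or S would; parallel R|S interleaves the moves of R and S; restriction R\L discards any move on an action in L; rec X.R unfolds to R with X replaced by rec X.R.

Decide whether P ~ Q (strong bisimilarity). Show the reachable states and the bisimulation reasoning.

Reachable graph of P (5 states):
  s0 = rec X. b.a.a.(b.X + (0 + X)) + a.0 :: --a--▸ s1, --b--▸ s2
  s1 = 0 :: stopped
  s2 = a.a.(b.(rec X. b.a.a.(b.X + (0 + X)) + a.0) + (0 + (rec X. b.a.a.(b.X + (0 + X)) + a.0))) :: --a--▸ s3
  s3 = a.(b.(rec X. b.a.a.(b.X + (0 + X)) + a.0) + (0 + (rec X. b.a.a.(b.X + (0 + X)) + a.0))) :: --a--▸ s4
  s4 = b.(rec X. b.a.a.(b.X + (0 + X)) + a.0) + (0 + (rec X. b.a.a.(b.X + (0 + X)) + a.0)) :: --a--▸ s1, --b--▸ s0, --b--▸ s2
Reachable graph of Q (4 states):
  t0 = rec X. b.a.a.(b.X + (0 + X)) :: --b--▸ t1
  t1 = a.a.(b.(rec X. b.a.a.(b.X + (0 + X))) + (0 + (rec X. b.a.a.(b.X + (0 + X))))) :: --a--▸ t2
  t2 = a.(b.(rec X. b.a.a.(b.X + (0 + X))) + (0 + (rec X. b.a.a.(b.X + (0 + X))))) :: --a--▸ t3
  t3 = b.(rec X. b.a.a.(b.X + (0 + X))) + (0 + (rec X. b.a.a.(b.X + (0 + X)))) :: --b--▸ t0, --b--▸ t1
Bisimilarity quotient blocks:
  B0 = {s0}
  B1 = {s1}
  B2 = {s2}
  B3 = {s3}
  B4 = {s4}
  B5 = {t0}
  B6 = {t1}
  B7 = {t2}
  B8 = {t3}
s0 ∈ B0, t0 ∈ B5 → different blocks

not bisimilar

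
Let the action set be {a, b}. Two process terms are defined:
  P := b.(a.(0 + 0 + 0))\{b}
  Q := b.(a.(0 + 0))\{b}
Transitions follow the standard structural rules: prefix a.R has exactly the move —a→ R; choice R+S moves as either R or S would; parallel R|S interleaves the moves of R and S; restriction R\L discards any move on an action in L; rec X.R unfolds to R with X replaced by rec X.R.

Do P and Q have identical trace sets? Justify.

Reachable graph of P (3 states):
  m0 = b.(a.(0 + 0 + 0))\{b} | --b--▸ m1
  m1 = (a.(0 + 0 + 0))\{b} | --a--▸ m2
  m2 = (0 + 0 + 0)\{b} | (no moves)
Reachable graph of Q (3 states):
  n0 = b.(a.(0 + 0))\{b} | --b--▸ n1
  n1 = (a.(0 + 0))\{b} | --a--▸ n2
  n2 = (0 + 0)\{b} | (no moves)
Coarsest stable partition (strong bisimilarity classes):
  B0 = {m0, n0}
  B1 = {m1, n1}
  B2 = {m2, n2}
m0 ∈ B0, n0 ∈ B0 → same block
Bisimilar ⇒ trace-equivalent.

YES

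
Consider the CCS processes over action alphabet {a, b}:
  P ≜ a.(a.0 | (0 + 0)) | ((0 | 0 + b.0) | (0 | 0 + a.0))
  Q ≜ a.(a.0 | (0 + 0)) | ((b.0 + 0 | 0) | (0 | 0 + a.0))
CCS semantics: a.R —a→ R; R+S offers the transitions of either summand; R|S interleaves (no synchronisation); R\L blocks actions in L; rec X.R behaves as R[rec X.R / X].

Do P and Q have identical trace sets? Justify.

YES

P's transition system — 12 states:
  p0 = a.(a.0 | (0 + 0)) | ((0 | 0 + b.0) | (0 | 0 + a.0)) :: ··a··> p1, ··a··> p2, ··b··> p3
  p1 = a.(a.0 | (0 + 0)) | ((0 | 0 + b.0) | 0) :: ··a··> p4, ··b··> p5
  p2 = a.0 | (0 + 0) | ((0 | 0 + b.0) | (0 | 0 + a.0)) :: ··a··> p4, ··a··> p6, ··b··> p7
  p3 = a.(a.0 | (0 + 0)) | (0 | (0 | 0 + a.0)) :: ··a··> p5, ··a··> p7
  p4 = a.0 | (0 + 0) | ((0 | 0 + b.0) | 0) :: ··a··> p8, ··b··> p9
  p5 = a.(a.0 | (0 + 0)) | (0 | 0) :: ··a··> p9
  p6 = 0 | (0 + 0) | ((0 | 0 + b.0) | (0 | 0 + a.0)) :: ··a··> p8, ··b··> p10
  p7 = a.0 | (0 + 0) | (0 | (0 | 0 + a.0)) :: ··a··> p10, ··a··> p9
  p8 = 0 | (0 + 0) | ((0 | 0 + b.0) | 0) :: ··b··> p11
  p9 = a.0 | (0 + 0) | (0 | 0) :: ··a··> p11
  p10 = 0 | (0 + 0) | (0 | (0 | 0 + a.0)) :: ··a··> p11
  p11 = 0 | (0 + 0) | (0 | 0) :: stopped
Q's transition system — 12 states:
  q0 = a.(a.0 | (0 + 0)) | ((b.0 + 0 | 0) | (0 | 0 + a.0)) :: ··a··> q1, ··a··> q2, ··b··> q3
  q1 = a.(a.0 | (0 + 0)) | ((b.0 + 0 | 0) | 0) :: ··a··> q4, ··b··> q5
  q2 = a.0 | (0 + 0) | ((b.0 + 0 | 0) | (0 | 0 + a.0)) :: ··a··> q4, ··a··> q6, ··b··> q7
  q3 = a.(a.0 | (0 + 0)) | (0 | (0 | 0 + a.0)) :: ··a··> q5, ··a··> q7
  q4 = a.0 | (0 + 0) | ((b.0 + 0 | 0) | 0) :: ··a··> q8, ··b··> q9
  q5 = a.(a.0 | (0 + 0)) | (0 | 0) :: ··a··> q9
  q6 = 0 | (0 + 0) | ((b.0 + 0 | 0) | (0 | 0 + a.0)) :: ··a··> q8, ··b··> q10
  q7 = a.0 | (0 + 0) | (0 | (0 | 0 + a.0)) :: ··a··> q10, ··a··> q9
  q8 = 0 | (0 + 0) | ((b.0 + 0 | 0) | 0) :: ··b··> q11
  q9 = a.0 | (0 + 0) | (0 | 0) :: ··a··> q11
  q10 = 0 | (0 + 0) | (0 | (0 | 0 + a.0)) :: ··a··> q11
  q11 = 0 | (0 + 0) | (0 | 0) :: stopped
Partition-refinement fixed point:
  B0 = {p0, q0}
  B1 = {p3, q3}
  B2 = {p5, p7, q5, q7}
  B3 = {p10, p9, q10, q9}
  B4 = {p11, q11}
  B5 = {p1, p2, q1, q2}
  B6 = {p4, p6, q4, q6}
  B7 = {p8, q8}
p0 ∈ B0, q0 ∈ B0 → same block
Bisimilar ⇒ trace-equivalent.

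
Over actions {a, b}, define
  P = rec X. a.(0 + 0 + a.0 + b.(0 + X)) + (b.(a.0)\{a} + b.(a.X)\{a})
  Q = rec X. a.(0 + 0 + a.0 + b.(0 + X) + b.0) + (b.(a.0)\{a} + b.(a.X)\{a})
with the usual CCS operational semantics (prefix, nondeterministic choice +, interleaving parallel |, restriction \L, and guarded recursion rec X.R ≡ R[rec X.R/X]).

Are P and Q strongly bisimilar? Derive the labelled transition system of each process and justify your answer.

NO

Reachable graph of P (6 states):
  p0 = rec X. a.(0 + 0 + a.0 + b.(0 + X)) + (b.(a.0)\{a} + b.(a.X)\{a}) has moves -a-> p1, -b-> p2, -b-> p3
  p1 = 0 + 0 + a.0 + b.(0 + (rec X. a.(0 + 0 + a.0 + b.(0 + X)) + (b.(a.0)\{a} + b.(a.X)\{a}))) has moves -a-> p4, -b-> p5
  p2 = (a.(rec X. a.(0 + 0 + a.0 + b.(0 + X)) + (b.(a.0)\{a} + b.(a.X)\{a})))\{a} has moves ∅
  p3 = (a.0)\{a} has moves ∅
  p4 = 0 has moves ∅
  p5 = 0 + (rec X. a.(0 + 0 + a.0 + b.(0 + X)) + (b.(a.0)\{a} + b.(a.X)\{a})) has moves -a-> p1, -b-> p2, -b-> p3
Reachable graph of Q (6 states):
  q0 = rec X. a.(0 + 0 + a.0 + b.(0 + X) + b.0) + (b.(a.0)\{a} + b.(a.X)\{a}) has moves -a-> q1, -b-> q2, -b-> q3
  q1 = 0 + 0 + a.0 + b.(0 + (rec X. a.(0 + 0 + a.0 + b.(0 + X) + b.0) + (b.(a.0)\{a} + b.(a.X)\{a}))) + b.0 has moves -a-> q4, -b-> q4, -b-> q5
  q2 = (a.(rec X. a.(0 + 0 + a.0 + b.(0 + X) + b.0) + (b.(a.0)\{a} + b.(a.X)\{a})))\{a} has moves ∅
  q3 = (a.0)\{a} has moves ∅
  q4 = 0 has moves ∅
  q5 = 0 + (rec X. a.(0 + 0 + a.0 + b.(0 + X) + b.0) + (b.(a.0)\{a} + b.(a.X)\{a})) has moves -a-> q1, -b-> q2, -b-> q3
Partition-refinement fixed point:
  B0 = {p0, p5}
  B1 = {p1}
  B2 = {p2, p3, p4, q2, q3, q4}
  B3 = {q0, q5}
  B4 = {q1}
p0 ∈ B0, q0 ∈ B3 → different blocks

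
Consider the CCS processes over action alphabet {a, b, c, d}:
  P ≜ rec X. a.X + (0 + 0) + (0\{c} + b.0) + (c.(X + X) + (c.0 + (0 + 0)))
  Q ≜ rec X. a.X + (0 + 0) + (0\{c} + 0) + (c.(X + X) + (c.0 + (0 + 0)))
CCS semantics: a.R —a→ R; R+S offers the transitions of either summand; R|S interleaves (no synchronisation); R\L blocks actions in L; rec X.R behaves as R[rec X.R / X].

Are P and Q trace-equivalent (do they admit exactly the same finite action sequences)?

Reachable graph of P (3 states):
  m0 = rec X. a.X + (0 + 0) + (0\{c} + b.0) + (c.(X + X) + (c.0 + (0 + 0))) :: =a=> m0, =b=> m1, =c=> m1, =c=> m2
  m1 = 0 :: ∅
  m2 = (rec X. a.X + (0 + 0) + (0\{c} + b.0) + (c.(X + X) + (c.0 + (0 + 0)))) + (rec X. a.X + (0 + 0) + (0\{c} + b.0) + (c.(X + X) + (c.0 + (0 + 0)))) :: =a=> m0, =b=> m1, =c=> m1, =c=> m2
Reachable graph of Q (3 states):
  n0 = rec X. a.X + (0 + 0) + (0\{c} + 0) + (c.(X + X) + (c.0 + (0 + 0))) :: =a=> n0, =c=> n1, =c=> n2
  n1 = (rec X. a.X + (0 + 0) + (0\{c} + 0) + (c.(X + X) + (c.0 + (0 + 0)))) + (rec X. a.X + (0 + 0) + (0\{c} + 0) + (c.(X + X) + (c.0 + (0 + 0)))) :: =a=> n0, =c=> n1, =c=> n2
  n2 = 0 :: ∅
Executing b from P (initial set {m0}):
  [1] b ⇒ {m1}
  — P admits the full trace.
Executing b from Q (initial set {n0}):
  [1] b ⇒ ∅ (Q stuck)

trace-distinct — witness ⟨b⟩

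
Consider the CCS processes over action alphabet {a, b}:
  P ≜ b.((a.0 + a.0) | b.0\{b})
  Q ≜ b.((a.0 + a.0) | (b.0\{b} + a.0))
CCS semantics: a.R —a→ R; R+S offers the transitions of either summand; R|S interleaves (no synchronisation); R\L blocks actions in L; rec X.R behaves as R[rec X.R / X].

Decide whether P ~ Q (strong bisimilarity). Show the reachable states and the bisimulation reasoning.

NO

LTS(P): 5 reachable states
  s0 = b.((a.0 + a.0) | b.0\{b}) ⊢ -b-> s1
  s1 = (a.0 + a.0) | b.0\{b} ⊢ -a-> s2, -b-> s3
  s2 = 0 | b.0\{b} ⊢ -b-> s4
  s3 = (a.0 + a.0) | 0\{b} ⊢ -a-> s4
  s4 = 0 | 0\{b} ⊢ stopped
LTS(Q): 7 reachable states
  t0 = b.((a.0 + a.0) | (b.0\{b} + a.0)) ⊢ -b-> t1
  t1 = (a.0 + a.0) | (b.0\{b} + a.0) ⊢ -a-> t2, -a-> t3, -b-> t4
  t2 = (a.0 + a.0) | 0 ⊢ -a-> t5
  t3 = 0 | (b.0\{b} + a.0) ⊢ -a-> t5, -b-> t6
  t4 = (a.0 + a.0) | 0\{b} ⊢ -a-> t6
  t5 = 0 | 0 ⊢ stopped
  t6 = 0 | 0\{b} ⊢ stopped
Partition-refinement fixed point:
  B0 = {s0}
  B1 = {s1}
  B2 = {s2}
  B3 = {s4, t5, t6}
  B4 = {s3, t2, t4}
  B5 = {t0}
  B6 = {t1}
  B7 = {t3}
s0 ∈ B0, t0 ∈ B5 → different blocks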